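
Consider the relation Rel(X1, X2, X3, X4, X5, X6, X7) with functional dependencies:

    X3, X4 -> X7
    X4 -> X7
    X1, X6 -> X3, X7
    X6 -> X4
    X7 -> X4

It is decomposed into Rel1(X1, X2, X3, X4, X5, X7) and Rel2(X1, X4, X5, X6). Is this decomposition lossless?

No

Common attributes: Rel1 ∩ Rel2 = {X1, X4, X5}.
Closure of {X1, X4, X5}: X4 → X7 applies, adding X7. So (X1, X4, X5)⁺ = {X1, X4, X5, X7}.
The closure contains neither all of Rel1 = {X1, X2, X3, X4, X5, X7} nor all of Rel2 = {X1, X4, X5, X6}, so the common attributes are not a superkey of either fragment. The join is lossy.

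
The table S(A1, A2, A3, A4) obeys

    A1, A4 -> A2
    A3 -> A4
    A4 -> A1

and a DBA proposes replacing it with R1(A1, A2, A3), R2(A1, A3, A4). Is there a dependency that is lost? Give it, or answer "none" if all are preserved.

Check A1, A4 → A2: no single fragment contains all of {A1, A2, A4}, and the restricted closure of {A1, A4} across the fragments never reaches {A2}.
A3 → A4 is preserved.
A4 → A1 is preserved.

A1, A4 -> A2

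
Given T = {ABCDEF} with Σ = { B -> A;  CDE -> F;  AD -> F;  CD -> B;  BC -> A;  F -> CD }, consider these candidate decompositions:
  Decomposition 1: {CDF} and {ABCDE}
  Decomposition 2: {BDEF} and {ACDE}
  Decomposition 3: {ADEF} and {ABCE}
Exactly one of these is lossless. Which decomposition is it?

Decomposition 1

Decomposition 1: common = {CD}, closure = {ABCDF} → lossless.
Decomposition 2: common = {DE}, closure = {DE} → lossy.
Decomposition 3: common = {AE}, closure = {AE} → lossy.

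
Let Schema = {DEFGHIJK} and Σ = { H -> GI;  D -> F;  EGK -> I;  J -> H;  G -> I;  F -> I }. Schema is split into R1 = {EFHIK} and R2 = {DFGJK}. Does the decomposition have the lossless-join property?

No

Common attributes: R1 ∩ R2 = {FK}.
Closure of {FK}: F → I applies, adding I. So (FK)⁺ = {FIK}.
The closure contains neither all of R1 = {EFHIK} nor all of R2 = {DFGJK}, so the common attributes are not a superkey of either fragment. The join is lossy.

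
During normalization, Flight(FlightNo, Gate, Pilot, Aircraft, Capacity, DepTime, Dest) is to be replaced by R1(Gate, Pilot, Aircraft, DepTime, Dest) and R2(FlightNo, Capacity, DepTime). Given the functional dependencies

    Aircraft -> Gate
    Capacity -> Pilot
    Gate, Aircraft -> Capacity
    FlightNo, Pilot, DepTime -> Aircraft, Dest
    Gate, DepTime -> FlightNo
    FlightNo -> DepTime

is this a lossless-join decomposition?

No

Common attributes: R1 ∩ R2 = {DepTime}.
No dependency enlarges {DepTime}, so (DepTime)⁺ = {DepTime}.
The closure contains neither all of R1 = {Gate, Pilot, Aircraft, DepTime, Dest} nor all of R2 = {FlightNo, Capacity, DepTime}, so the common attributes are not a superkey of either fragment. The join is lossy.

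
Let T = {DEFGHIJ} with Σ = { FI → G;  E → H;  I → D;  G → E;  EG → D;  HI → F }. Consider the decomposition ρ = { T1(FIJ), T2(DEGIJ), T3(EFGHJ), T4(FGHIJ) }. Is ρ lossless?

Yes

Chase test. Columns are DEFGHIJ; row i has aⱼ where attribute j ∈ Ti, else bᵢⱼ.
Initial tableau (one row per fragment):
  row 1: b11 b12 a3 b14 b15 a6 a7
  row 2: a1 a2 b23 a4 b25 a6 a7
  row 3: b31 a2 a3 a4 a5 b36 a7
  row 4: b41 b42 a3 a4 a5 a6 a7
Rows 1 and 4 agree on FI; apply FI→G and equate their G entries.
Rows 2 and 3 agree on E; apply E→H and equate their H entries.
Rows 1 and 2 agree on I; apply I→D and equate their D entries.
Rows 1 and 4 agree on I; apply I→D and equate their D entries.
Rows 1 and 2 agree on G; apply G→E and equate their E entries.
Rows 1 and 4 agree on G; apply G→E and equate their E entries.
Rows 1 and 3 agree on EG; apply EG→D and equate their D entries.
Rows 2 and 4 agree on HI; apply HI→F and equate their F entries.
Rows 1 and 2 agree on E; apply E→H and equate their H entries.
Row 1 is now all distinguished symbols — the join is lossless.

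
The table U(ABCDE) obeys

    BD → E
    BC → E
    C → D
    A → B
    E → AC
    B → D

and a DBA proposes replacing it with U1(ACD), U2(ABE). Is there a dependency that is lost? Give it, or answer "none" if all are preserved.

none

BD → E: restricted closure across fragments reaches E.
BC → E: restricted closure across fragments reaches E.
C → D lies within U1.
A → B lies within U2.
E → AC: restricted closure across fragments reaches AC.
B → D: restricted closure across fragments reaches D.
Every dependency is enforceable on the fragments, so the decomposition is dependency-preserving.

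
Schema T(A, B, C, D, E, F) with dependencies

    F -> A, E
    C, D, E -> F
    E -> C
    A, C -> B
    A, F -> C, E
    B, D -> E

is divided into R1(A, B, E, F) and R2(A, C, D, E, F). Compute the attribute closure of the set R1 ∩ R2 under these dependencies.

A, B, C, E, F

R1 ∩ R2 = {A, E, F}.
E → C applies, adding C
A, C → B applies, adding B
Closure: {A, B, C, E, F}.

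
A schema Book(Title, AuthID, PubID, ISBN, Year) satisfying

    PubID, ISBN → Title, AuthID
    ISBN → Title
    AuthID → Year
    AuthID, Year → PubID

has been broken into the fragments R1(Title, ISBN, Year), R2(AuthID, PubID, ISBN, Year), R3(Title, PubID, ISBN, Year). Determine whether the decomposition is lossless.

Chase test. Columns are Title, AuthID, PubID, ISBN, Year; row i has aⱼ where attribute j ∈ Ri, else bᵢⱼ.
Initial tableau (one row per fragment):
  row 1: a1 b12 b13 a4 a5
  row 2: b21 a2 a3 a4 a5
  row 3: a1 b32 a3 a4 a5
Rows 2 and 3 agree on PubID, ISBN; apply PubID, ISBN→Title, AuthID and equate their Title, AuthID entries.
Row 2 is now all distinguished symbols — the join is lossless.

Yes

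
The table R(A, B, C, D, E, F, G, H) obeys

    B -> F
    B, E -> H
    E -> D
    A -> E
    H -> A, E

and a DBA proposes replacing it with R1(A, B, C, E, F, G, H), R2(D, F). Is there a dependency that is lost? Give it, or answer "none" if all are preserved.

E -> D

Check E → D: no single fragment contains all of {D, E}, and the restricted closure of {E} across the fragments never reaches {D}.
B → F is preserved.
B, E → H is preserved.
A → E is preserved.
H → A, E is preserved.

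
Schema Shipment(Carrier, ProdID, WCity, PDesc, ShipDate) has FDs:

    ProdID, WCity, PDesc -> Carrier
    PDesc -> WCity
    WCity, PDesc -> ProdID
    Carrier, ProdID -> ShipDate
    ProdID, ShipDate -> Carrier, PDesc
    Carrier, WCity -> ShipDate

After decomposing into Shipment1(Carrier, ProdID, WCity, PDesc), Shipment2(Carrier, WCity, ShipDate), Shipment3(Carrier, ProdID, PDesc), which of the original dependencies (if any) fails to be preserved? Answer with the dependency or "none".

Check ProdID, ShipDate → Carrier, PDesc: no single fragment contains all of {Carrier, ProdID, PDesc, ShipDate}, and the restricted closure of {ProdID, ShipDate} across the fragments never reaches {Carrier, PDesc}.
ProdID, WCity, PDesc → Carrier is preserved.
PDesc → WCity is preserved.
WCity, PDesc → ProdID is preserved.
Carrier, ProdID → ShipDate is preserved.
Carrier, WCity → ShipDate is preserved.

ProdID, ShipDate -> Carrier, PDesc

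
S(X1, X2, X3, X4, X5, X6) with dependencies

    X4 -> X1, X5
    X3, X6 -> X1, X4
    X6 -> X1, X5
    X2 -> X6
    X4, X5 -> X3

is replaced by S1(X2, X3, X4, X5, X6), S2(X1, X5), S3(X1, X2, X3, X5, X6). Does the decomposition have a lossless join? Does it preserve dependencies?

lossless but not dependency-preserving

Lossless test (chase): Rows 1 and 3 agree on X3, X6; apply X3, X6→X1, X4 and equate their X1, X4 entries. Row 1 is now all distinguished symbols — the join is lossless.
Dependency preservation: the restricted closure of {X4} across the fragments never reaches {X1, X5}, so X4 → X1, X5 cannot be enforced without a join — not preserved.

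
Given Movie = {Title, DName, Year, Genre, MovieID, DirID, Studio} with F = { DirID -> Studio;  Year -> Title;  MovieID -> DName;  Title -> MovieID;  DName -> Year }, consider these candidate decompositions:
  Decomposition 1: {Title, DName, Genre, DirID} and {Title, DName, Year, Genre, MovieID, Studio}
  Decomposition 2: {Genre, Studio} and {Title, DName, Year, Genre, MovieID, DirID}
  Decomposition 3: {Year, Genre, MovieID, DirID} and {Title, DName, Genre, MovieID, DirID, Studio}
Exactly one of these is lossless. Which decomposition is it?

Decomposition 1: common = {Title, DName, Genre}, closure = {Title, DName, Year, Genre, MovieID} → lossy.
Decomposition 2: common = {Genre}, closure = {Genre} → lossy.
Decomposition 3: common = {Genre, MovieID, DirID}, closure = {Title, DName, Year, Genre, MovieID, DirID, Studio} → lossless.

Decomposition 3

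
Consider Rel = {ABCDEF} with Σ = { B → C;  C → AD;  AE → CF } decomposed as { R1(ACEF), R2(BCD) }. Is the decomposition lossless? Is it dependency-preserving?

lossy but dependency-preserving

Lossless test: (C)⁺ = {ACD}, which is a superkey of neither fragment — lossy.
Dependency preservation: C → AD is not contained in any single fragment, but the restricted closure of its left-hand side across the fragments still reaches the right-hand side; the remaining FDs each lie inside some fragment. All dependencies are preserved.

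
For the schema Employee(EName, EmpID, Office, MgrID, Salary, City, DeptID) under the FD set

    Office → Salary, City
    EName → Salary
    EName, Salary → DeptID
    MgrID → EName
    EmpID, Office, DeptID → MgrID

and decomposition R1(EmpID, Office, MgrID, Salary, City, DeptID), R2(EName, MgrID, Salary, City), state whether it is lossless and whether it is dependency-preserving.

Lossless test: (MgrID, Salary, City)⁺ = {EName, MgrID, Salary, City, DeptID}, which contains all of one fragment — lossless.
Dependency preservation: the restricted closure of {EName, Salary} across the fragments never reaches {DeptID}, so EName, Salary → DeptID cannot be enforced without a join — not preserved.

lossless but not dependency-preserving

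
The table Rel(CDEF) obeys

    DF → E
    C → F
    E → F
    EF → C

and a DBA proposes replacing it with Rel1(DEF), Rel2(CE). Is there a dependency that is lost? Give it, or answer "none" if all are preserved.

C → F

Check C → F: no single fragment contains all of {CF}, and the restricted closure of {C} across the fragments never reaches {F}.
DF → E is preserved.
E → F is preserved.
EF → C is preserved.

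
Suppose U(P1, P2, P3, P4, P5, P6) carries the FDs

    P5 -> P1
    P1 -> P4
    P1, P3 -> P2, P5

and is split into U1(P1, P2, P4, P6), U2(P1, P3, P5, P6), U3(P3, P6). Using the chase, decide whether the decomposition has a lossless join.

No

Chase test. Columns are P1, P2, P3, P4, P5, P6; row i has aⱼ where attribute j ∈ Ui, else bᵢⱼ.
Initial tableau (one row per fragment):
  row 1: a1 a2 b13 a4 b15 a6
  row 2: a1 b22 a3 b24 a5 a6
  row 3: b31 b32 a3 b34 b35 a6
Rows 1 and 2 agree on P1; apply P1→P4 and equate their P4 entries.
No row becomes fully distinguished — the join is lossy.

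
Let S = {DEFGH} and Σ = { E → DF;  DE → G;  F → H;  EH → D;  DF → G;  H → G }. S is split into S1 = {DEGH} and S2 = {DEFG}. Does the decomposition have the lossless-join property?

Common attributes: S1 ∩ S2 = {DEG}.
Closure of {DEG}: E → DF applies, adding F; F → H applies, adding H. So (DEG)⁺ = {DEFGH}.
This closure contains every attribute of S1, so S1 ∩ S2 → S1. The join is lossless.

Yes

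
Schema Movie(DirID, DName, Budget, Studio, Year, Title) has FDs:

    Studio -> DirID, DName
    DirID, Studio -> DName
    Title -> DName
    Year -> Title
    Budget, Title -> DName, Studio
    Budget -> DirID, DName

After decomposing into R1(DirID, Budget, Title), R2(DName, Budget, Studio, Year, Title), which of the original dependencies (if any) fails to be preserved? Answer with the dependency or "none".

Check Studio → DirID, DName: no single fragment contains all of {DirID, DName, Studio}, and the restricted closure of {Studio} across the fragments never reaches {DirID, DName}.
DirID, Studio → DName is preserved.
Title → DName is preserved.
Year → Title is preserved.
Budget, Title → DName, Studio is preserved.
Budget → DirID, DName is preserved.

Studio -> DirID, DName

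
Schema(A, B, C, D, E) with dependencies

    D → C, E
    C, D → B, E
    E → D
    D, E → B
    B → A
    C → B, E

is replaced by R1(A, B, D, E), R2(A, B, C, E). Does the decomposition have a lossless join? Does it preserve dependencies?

lossless and dependency-preserving

Lossless test: (A, B, E)⁺ = {A, B, C, D, E}, which contains all of one fragment — lossless.
Dependency preservation: D → C, E; C, D → B, E are not contained in any single fragment, but the restricted closure of each left-hand side across the fragments still reaches the right-hand side; the remaining FDs each lie inside some fragment. All dependencies are preserved.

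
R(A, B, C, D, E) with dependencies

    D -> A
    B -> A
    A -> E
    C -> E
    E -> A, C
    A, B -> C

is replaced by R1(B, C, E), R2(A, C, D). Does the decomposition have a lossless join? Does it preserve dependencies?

Lossless test: (C)⁺ = {A, C, E}, which is a superkey of neither fragment — lossy.
Dependency preservation: B → A; A → E; E → A, C; A, B → C are not contained in any single fragment, but the restricted closure of each left-hand side across the fragments still reaches the right-hand side; the remaining FDs each lie inside some fragment. All dependencies are preserved.

lossy but dependency-preserving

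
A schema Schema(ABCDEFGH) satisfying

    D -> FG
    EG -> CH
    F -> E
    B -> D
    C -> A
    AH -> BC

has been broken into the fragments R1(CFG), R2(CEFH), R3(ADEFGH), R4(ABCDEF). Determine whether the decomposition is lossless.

Yes

Chase test. Columns are ABCDEFGH; row i has aⱼ where attribute j ∈ Ri, else bᵢⱼ.
Initial tableau (one row per fragment):
  row 1: b11 b12 a3 b14 b15 a6 a7 b18
  row 2: b21 b22 a3 b24 a5 a6 b27 a8
  row 3: a1 b32 b33 a4 a5 a6 a7 a8
  row 4: a1 a2 a3 a4 a5 a6 b47 b48
Rows 3 and 4 agree on D; apply D→FG and equate their FG entries.
Rows 3 and 4 agree on EG; apply EG→CH and equate their CH entries.
Rows 1 and 2 agree on F; apply F→E and equate their E entries.
Rows 1 and 2 agree on C; apply C→A and equate their A entries.
Rows 1 and 3 agree on C; apply C→A and equate their A entries.
Rows 2 and 3 agree on AH; apply AH→BC and equate their BC entries.
Rows 2 and 4 agree on AH; apply AH→BC and equate their BC entries.
Rows 1 and 3 agree on EG; apply EG→CH and equate their CH entries.
Rows 2 and 3 agree on B; apply B→D and equate their D entries.
Rows 1 and 2 agree on AH; apply AH→BC and equate their BC entries.
Rows 2 and 3 agree on D; apply D→FG and equate their FG entries.
Rows 1 and 2 agree on B; apply B→D and equate their D entries.
Row 1 is now all distinguished symbols — the join is lossless.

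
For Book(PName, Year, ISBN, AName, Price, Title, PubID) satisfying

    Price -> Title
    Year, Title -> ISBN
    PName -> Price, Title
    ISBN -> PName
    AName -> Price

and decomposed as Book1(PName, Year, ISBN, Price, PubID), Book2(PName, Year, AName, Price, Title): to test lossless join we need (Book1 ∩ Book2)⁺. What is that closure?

PName, Year, ISBN, Price, Title

Book1 ∩ Book2 = {PName, Year, Price}.
Price → Title applies, adding Title
Year, Title → ISBN applies, adding ISBN
Closure: {PName, Year, ISBN, Price, Title}.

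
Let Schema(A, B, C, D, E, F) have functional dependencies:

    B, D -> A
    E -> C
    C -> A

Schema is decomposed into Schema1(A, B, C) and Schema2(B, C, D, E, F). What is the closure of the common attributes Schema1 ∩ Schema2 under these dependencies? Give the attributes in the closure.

A, B, C

Schema1 ∩ Schema2 = {B, C}.
C → A applies, adding A
Closure: {A, B, C}.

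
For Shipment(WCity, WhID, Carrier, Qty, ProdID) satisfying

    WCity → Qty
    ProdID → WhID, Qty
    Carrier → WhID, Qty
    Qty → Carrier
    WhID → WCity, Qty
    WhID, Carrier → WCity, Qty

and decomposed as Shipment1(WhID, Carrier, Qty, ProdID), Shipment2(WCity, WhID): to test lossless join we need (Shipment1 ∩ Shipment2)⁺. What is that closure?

Shipment1 ∩ Shipment2 = {WhID}.
WhID → WCity, Qty applies, adding WCity, Qty
Qty → Carrier applies, adding Carrier
Closure: {WCity, WhID, Carrier, Qty}.

WCity, WhID, Carrier, Qty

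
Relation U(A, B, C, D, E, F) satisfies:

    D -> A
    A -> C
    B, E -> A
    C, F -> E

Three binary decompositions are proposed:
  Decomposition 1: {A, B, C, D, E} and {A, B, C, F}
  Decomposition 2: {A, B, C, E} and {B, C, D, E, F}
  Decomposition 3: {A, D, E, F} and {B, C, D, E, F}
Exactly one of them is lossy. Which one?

Decomposition 1: common = {A, B, C}, closure = {A, B, C} → lossy.
Decomposition 2: common = {B, C, E}, closure = {A, B, C, E} → lossless.
Decomposition 3: common = {D, E, F}, closure = {A, C, D, E, F} → lossless.

Decomposition 1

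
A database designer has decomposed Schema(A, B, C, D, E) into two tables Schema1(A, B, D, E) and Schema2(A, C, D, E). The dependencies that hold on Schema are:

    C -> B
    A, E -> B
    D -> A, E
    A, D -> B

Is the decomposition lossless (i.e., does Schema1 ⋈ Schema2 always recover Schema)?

Common attributes: Schema1 ∩ Schema2 = {A, D, E}.
Closure of {A, D, E}: A, E → B applies, adding B. So (A, D, E)⁺ = {A, B, D, E}.
This closure contains every attribute of Schema1, so Schema1 ∩ Schema2 → Schema1. The join is lossless.

Yes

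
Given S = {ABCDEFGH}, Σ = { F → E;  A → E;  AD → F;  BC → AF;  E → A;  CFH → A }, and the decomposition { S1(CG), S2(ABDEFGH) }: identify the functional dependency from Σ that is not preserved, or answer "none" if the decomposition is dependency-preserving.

Check BC → AF: no single fragment contains all of {ABCF}, and the restricted closure of {BC} across the fragments never reaches {AF}.
F → E is preserved.
A → E is preserved.
AD → F is preserved.
E → A is preserved.
CFH → A is preserved.

BC → AF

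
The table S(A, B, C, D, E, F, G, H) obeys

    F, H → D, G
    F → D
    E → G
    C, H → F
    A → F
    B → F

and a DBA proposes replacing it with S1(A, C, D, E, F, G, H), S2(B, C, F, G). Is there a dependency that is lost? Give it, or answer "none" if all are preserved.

none

F, H → D, G lies within S1.
F → D lies within S1.
E → G lies within S1.
C, H → F lies within S1.
A → F lies within S1.
B → F lies within S2.
Every dependency is enforceable on the fragments, so the decomposition is dependency-preserving.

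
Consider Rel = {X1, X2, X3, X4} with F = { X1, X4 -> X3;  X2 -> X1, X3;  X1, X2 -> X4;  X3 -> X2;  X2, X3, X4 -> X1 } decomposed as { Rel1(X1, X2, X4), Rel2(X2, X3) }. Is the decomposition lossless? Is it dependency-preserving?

Lossless test: (X2)⁺ = {X1, X2, X3, X4}, which contains all of one fragment — lossless.
Dependency preservation: X1, X4 → X3; X2 → X1, X3; X2, X3, X4 → X1 are not contained in any single fragment, but the restricted closure of each left-hand side across the fragments still reaches the right-hand side; the remaining FDs each lie inside some fragment. All dependencies are preserved.

lossless and dependency-preserving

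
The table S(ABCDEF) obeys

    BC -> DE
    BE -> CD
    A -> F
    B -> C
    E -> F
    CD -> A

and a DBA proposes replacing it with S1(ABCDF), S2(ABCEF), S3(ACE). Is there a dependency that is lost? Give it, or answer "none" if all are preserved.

none

BC → DE: restricted closure across fragments reaches DE.
BE → CD: restricted closure across fragments reaches CD.
A → F lies within S1.
B → C lies within S1.
E → F lies within S2.
CD → A lies within S1.
Every dependency is enforceable on the fragments, so the decomposition is dependency-preserving.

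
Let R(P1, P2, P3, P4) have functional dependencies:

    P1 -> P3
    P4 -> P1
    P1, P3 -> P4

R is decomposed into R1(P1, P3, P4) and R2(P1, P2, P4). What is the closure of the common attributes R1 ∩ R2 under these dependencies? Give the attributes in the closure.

P1, P3, P4

R1 ∩ R2 = {P1, P4}.
P1 → P3 applies, adding P3
Closure: {P1, P3, P4}.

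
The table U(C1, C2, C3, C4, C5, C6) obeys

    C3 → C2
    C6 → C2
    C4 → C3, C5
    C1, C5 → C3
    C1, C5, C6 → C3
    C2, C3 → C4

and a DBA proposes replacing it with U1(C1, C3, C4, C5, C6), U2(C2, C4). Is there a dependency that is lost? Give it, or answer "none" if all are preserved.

C6 → C2

Check C6 → C2: no single fragment contains all of {C2, C6}, and the restricted closure of {C6} across the fragments never reaches {C2}.
C3 → C2 is preserved.
C4 → C3, C5 is preserved.
C1, C5 → C3 is preserved.
C1, C5, C6 → C3 is preserved.
C2, C3 → C4 is preserved.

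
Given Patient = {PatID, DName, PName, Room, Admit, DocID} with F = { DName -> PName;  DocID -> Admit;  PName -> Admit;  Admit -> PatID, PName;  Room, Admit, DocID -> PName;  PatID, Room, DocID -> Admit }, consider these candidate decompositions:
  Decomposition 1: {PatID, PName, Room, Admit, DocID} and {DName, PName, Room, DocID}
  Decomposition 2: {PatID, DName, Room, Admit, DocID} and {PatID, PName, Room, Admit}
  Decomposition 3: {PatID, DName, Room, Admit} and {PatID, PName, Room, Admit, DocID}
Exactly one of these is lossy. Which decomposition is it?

Decomposition 1: common = {PName, Room, DocID}, closure = {PatID, PName, Room, Admit, DocID} → lossless.
Decomposition 2: common = {PatID, Room, Admit}, closure = {PatID, PName, Room, Admit} → lossless.
Decomposition 3: common = {PatID, Room, Admit}, closure = {PatID, PName, Room, Admit} → lossy.

Decomposition 3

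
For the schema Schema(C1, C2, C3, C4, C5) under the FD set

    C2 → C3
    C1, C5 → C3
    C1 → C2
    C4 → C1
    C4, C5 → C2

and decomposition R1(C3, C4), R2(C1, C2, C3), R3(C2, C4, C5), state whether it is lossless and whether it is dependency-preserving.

Lossless test (chase): Rows 2 and 3 agree on C2; apply C2→C3 and equate their C3 entries. Rows 1 and 3 agree on C4; apply C4→C1 and equate their C1 entries. Rows 1 and 3 agree on C1; apply C1→C2 and equate their C2 entries. No row becomes fully distinguished — the join is lossy.
Dependency preservation: the restricted closure of {C4} across the fragments never reaches {C1}, so C4 → C1 cannot be enforced without a join — not preserved.

lossy and not dependency-preserving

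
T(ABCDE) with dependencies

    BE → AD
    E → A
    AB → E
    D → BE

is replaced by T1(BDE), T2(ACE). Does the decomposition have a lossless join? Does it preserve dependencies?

Lossless test: (E)⁺ = {AE}, which is a superkey of neither fragment — lossy.
Dependency preservation: the restricted closure of {AB} across the fragments never reaches {E}, so AB → E cannot be enforced without a join — not preserved.

lossy and not dependency-preserving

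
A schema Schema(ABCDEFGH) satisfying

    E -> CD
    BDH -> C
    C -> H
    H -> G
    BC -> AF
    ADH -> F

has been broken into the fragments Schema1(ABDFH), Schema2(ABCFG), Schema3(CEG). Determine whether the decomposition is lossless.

Chase test. Columns are ABCDEFGH; row i has aⱼ where attribute j ∈ Schemai, else bᵢⱼ.
Initial tableau (one row per fragment):
  row 1: a1 a2 b13 a4 b15 a6 b17 a8
  row 2: a1 a2 a3 b24 b25 a6 a7 b28
  row 3: b31 b32 a3 b34 a5 b36 a7 b38
Rows 2 and 3 agree on C; apply C→H and equate their H entries.
No row becomes fully distinguished — the join is lossy.

No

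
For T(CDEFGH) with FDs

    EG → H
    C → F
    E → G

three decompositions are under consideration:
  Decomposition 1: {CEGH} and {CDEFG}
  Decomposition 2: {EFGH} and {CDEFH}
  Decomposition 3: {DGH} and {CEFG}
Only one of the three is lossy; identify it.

Decomposition 1: common = {CEG}, closure = {CEFGH} → lossless.
Decomposition 2: common = {EFH}, closure = {EFGH} → lossless.
Decomposition 3: common = {G}, closure = {G} → lossy.

Decomposition 3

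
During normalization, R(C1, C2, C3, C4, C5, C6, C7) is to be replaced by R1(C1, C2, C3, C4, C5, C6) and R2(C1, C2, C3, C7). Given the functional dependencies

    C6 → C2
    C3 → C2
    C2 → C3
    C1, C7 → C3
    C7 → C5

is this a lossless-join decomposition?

No

Common attributes: R1 ∩ R2 = {C1, C2, C3}.
No dependency enlarges {C1, C2, C3}, so (C1, C2, C3)⁺ = {C1, C2, C3}.
The closure contains neither all of R1 = {C1, C2, C3, C4, C5, C6} nor all of R2 = {C1, C2, C3, C7}, so the common attributes are not a superkey of either fragment. The join is lossy.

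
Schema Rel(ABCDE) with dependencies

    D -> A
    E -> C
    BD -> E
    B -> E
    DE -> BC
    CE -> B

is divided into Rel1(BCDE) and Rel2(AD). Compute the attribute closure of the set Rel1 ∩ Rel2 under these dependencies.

AD

Rel1 ∩ Rel2 = {D}.
D → A applies, adding A
Closure: {AD}.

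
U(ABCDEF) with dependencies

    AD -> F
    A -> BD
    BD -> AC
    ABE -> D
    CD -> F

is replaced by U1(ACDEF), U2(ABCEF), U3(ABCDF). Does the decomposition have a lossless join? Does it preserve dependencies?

Lossless test (chase): Rows 1 and 2 agree on A; apply A→BD and equate their BD entries. Row 1 is now all distinguished symbols — the join is lossless.
Dependency preservation: ABE → D is not contained in any single fragment, but the restricted closure of its left-hand side across the fragments still reaches the right-hand side; the remaining FDs each lie inside some fragment. All dependencies are preserved.

lossless and dependency-preserving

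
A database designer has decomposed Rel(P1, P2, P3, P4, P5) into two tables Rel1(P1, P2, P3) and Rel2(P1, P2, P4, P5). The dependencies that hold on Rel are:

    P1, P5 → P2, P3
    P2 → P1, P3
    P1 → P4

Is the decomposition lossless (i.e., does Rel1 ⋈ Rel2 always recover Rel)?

Yes

Common attributes: Rel1 ∩ Rel2 = {P1, P2}.
Closure of {P1, P2}: P2 → P1, P3 applies, adding P3; P1 → P4 applies, adding P4. So (P1, P2)⁺ = {P1, P2, P3, P4}.
This closure contains every attribute of Rel1, so Rel1 ∩ Rel2 → Rel1. The join is lossless.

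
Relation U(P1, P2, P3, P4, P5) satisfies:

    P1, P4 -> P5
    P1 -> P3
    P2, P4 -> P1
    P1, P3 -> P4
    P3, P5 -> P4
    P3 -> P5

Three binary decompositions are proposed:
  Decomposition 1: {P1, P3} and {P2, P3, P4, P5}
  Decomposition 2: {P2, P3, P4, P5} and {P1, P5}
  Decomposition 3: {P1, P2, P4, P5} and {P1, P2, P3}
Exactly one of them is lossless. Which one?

Decomposition 1: common = {P3}, closure = {P3, P4, P5} → lossy.
Decomposition 2: common = {P5}, closure = {P5} → lossy.
Decomposition 3: common = {P1, P2}, closure = {P1, P2, P3, P4, P5} → lossless.

Decomposition 3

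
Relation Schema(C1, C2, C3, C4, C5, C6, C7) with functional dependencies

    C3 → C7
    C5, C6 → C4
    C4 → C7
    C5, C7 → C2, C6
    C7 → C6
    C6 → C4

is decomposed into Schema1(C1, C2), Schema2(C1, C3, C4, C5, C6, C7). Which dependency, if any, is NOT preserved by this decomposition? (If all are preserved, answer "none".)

Check C5, C7 → C2, C6: no single fragment contains all of {C2, C5, C6, C7}, and the restricted closure of {C5, C7} across the fragments never reaches {C2, C6}.
C3 → C7 is preserved.
C5, C6 → C4 is preserved.
C4 → C7 is preserved.
C7 → C6 is preserved.
C6 → C4 is preserved.

C5, C7 → C2, C6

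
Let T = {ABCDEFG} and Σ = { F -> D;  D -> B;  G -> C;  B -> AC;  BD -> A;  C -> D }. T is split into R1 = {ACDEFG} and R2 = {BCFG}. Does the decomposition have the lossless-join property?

Common attributes: R1 ∩ R2 = {CFG}.
Closure of {CFG}: F → D applies, adding D; D → B applies, adding B; B → AC applies, adding A. So (CFG)⁺ = {ABCDFG}.
This closure contains every attribute of R2, so R1 ∩ R2 → R2. The join is lossless.

Yes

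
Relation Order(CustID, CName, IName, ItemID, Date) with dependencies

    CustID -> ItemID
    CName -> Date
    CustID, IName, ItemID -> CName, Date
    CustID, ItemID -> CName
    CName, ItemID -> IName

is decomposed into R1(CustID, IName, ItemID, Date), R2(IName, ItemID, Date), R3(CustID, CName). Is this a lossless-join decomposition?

Yes

Chase test. Columns are CustID, CName, IName, ItemID, Date; row i has aⱼ where attribute j ∈ Ri, else bᵢⱼ.
Initial tableau (one row per fragment):
  row 1: a1 b12 a3 a4 a5
  row 2: b21 b22 a3 a4 a5
  row 3: a1 a2 b33 b34 b35
Rows 1 and 3 agree on CustID; apply CustID→ItemID and equate their ItemID entries.
Rows 1 and 3 agree on CustID, ItemID; apply CustID, ItemID→CName and equate their CName entries.
Rows 1 and 3 agree on CName, ItemID; apply CName, ItemID→IName and equate their IName entries.
Rows 1 and 3 agree on CName; apply CName→Date and equate their Date entries.
Row 1 is now all distinguished symbols — the join is lossless.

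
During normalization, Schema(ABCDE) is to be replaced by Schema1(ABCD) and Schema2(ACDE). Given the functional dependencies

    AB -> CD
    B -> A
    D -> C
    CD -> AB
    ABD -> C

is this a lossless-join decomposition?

Yes

Common attributes: Schema1 ∩ Schema2 = {ACD}.
Closure of {ACD}: CD → AB applies, adding B. So (ACD)⁺ = {ABCD}.
This closure contains every attribute of Schema1, so Schema1 ∩ Schema2 → Schema1. The join is lossless.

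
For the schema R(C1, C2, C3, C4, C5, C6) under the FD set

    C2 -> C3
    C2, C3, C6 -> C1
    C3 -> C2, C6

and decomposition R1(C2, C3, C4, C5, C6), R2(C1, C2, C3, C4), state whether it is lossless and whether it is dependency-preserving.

lossless and dependency-preserving

Lossless test: (C2, C3, C4)⁺ = {C1, C2, C3, C4, C6}, which contains all of one fragment — lossless.
Dependency preservation: C2, C3, C6 → C1 is not contained in any single fragment, but the restricted closure of its left-hand side across the fragments still reaches the right-hand side; the remaining FDs each lie inside some fragment. All dependencies are preserved.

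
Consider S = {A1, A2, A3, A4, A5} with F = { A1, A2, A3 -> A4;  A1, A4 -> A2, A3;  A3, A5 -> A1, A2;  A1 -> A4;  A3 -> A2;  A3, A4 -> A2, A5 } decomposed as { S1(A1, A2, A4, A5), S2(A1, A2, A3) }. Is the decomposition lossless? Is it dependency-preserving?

Lossless test: (A1, A2)⁺ = {A1, A2, A3, A4, A5}, which contains all of one fragment — lossless.
Dependency preservation: the restricted closure of {A3, A5} across the fragments never reaches {A1, A2}, so A3, A5 → A1, A2 cannot be enforced without a join — not preserved.

lossless but not dependency-preserving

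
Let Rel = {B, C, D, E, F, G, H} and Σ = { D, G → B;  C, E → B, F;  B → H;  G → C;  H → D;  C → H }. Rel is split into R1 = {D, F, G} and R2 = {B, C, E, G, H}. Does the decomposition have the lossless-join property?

Common attributes: R1 ∩ R2 = {G}.
Closure of {G}: G → C applies, adding C; C → H applies, adding H; H → D applies, adding D; D, G → B applies, adding B. So (G)⁺ = {B, C, D, G, H}.
The closure contains neither all of R1 = {D, F, G} nor all of R2 = {B, C, E, G, H}, so the common attributes are not a superkey of either fragment. The join is lossy.

No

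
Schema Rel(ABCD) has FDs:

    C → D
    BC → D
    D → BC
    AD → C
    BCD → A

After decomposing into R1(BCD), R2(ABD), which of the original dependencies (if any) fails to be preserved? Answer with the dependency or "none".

none

C → D lies within R1.
BC → D lies within R1.
D → BC lies within R1.
AD → C: restricted closure across fragments reaches C.
BCD → A: restricted closure across fragments reaches A.
Every dependency is enforceable on the fragments, so the decomposition is dependency-preserving.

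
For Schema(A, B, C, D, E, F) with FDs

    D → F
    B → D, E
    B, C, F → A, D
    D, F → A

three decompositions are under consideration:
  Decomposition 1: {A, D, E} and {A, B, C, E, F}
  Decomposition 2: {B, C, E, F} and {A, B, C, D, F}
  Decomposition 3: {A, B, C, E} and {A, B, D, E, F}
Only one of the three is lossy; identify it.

Decomposition 1

Decomposition 1: common = {A, E}, closure = {A, E} → lossy.
Decomposition 2: common = {B, C, F}, closure = {A, B, C, D, E, F} → lossless.
Decomposition 3: common = {A, B, E}, closure = {A, B, D, E, F} → lossless.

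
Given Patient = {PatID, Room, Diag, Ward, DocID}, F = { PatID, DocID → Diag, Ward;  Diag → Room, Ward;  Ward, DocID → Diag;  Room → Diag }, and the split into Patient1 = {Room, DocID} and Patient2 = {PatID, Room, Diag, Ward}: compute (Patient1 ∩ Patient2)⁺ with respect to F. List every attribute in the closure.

Patient1 ∩ Patient2 = {Room}.
Room → Diag applies, adding Diag
Diag → Room, Ward applies, adding Ward
Closure: {Room, Diag, Ward}.

Room, Diag, Ward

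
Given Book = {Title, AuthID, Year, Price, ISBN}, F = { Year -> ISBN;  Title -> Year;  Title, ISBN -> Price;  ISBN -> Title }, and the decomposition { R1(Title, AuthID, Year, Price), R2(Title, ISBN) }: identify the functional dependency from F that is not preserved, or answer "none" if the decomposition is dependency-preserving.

Year → ISBN: restricted closure across fragments reaches ISBN.
Title → Year lies within R1.
Title, ISBN → Price: restricted closure across fragments reaches Price.
ISBN → Title lies within R2.
Every dependency is enforceable on the fragments, so the decomposition is dependency-preserving.

none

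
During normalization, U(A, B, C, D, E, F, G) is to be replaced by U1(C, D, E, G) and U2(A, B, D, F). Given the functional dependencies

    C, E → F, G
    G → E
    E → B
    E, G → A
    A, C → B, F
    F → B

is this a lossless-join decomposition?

No

Common attributes: U1 ∩ U2 = {D}.
No dependency enlarges {D}, so (D)⁺ = {D}.
The closure contains neither all of U1 = {C, D, E, G} nor all of U2 = {A, B, D, F}, so the common attributes are not a superkey of either fragment. The join is lossy.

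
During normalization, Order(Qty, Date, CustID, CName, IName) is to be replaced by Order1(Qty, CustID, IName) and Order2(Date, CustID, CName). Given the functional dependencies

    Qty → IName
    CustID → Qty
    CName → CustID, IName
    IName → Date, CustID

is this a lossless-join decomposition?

Common attributes: Order1 ∩ Order2 = {CustID}.
Closure of {CustID}: CustID → Qty applies, adding Qty; Qty → IName applies, adding IName; IName → Date, CustID applies, adding Date. So (CustID)⁺ = {Qty, Date, CustID, IName}.
This closure contains every attribute of Order1, so Order1 ∩ Order2 → Order1. The join is lossless.

Yes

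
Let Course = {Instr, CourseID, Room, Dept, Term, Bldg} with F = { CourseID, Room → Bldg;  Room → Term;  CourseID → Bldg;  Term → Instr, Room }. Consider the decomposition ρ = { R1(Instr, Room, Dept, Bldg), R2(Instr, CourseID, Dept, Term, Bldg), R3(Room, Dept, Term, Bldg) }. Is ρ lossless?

Chase test. Columns are Instr, CourseID, Room, Dept, Term, Bldg; row i has aⱼ where attribute j ∈ Ri, else bᵢⱼ.
Initial tableau (one row per fragment):
  row 1: a1 b12 a3 a4 b15 a6
  row 2: a1 a2 b23 a4 a5 a6
  row 3: b31 b32 a3 a4 a5 a6
Rows 1 and 3 agree on Room; apply Room→Term and equate their Term entries.
Rows 1 and 2 agree on Term; apply Term→Instr, Room and equate their Instr, Room entries.
Rows 1 and 3 agree on Term; apply Term→Instr, Room and equate their Instr, Room entries.
Row 2 is now all distinguished symbols — the join is lossless.

Yes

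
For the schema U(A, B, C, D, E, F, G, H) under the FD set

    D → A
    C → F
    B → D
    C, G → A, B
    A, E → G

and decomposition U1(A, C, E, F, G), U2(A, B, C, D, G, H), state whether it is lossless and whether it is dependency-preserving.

lossy but dependency-preserving

Lossless test: (A, C, G)⁺ = {A, B, C, D, F, G}, which is a superkey of neither fragment — lossy.
Dependency preservation: every FD's attributes lie within a single fragment, so each can be enforced locally — preserved.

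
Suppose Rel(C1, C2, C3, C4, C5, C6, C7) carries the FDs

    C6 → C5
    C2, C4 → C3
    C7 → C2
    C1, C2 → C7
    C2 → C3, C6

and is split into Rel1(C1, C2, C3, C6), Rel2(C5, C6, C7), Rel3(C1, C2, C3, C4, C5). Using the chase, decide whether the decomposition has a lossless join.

Chase test. Columns are C1, C2, C3, C4, C5, C6, C7; row i has aⱼ where attribute j ∈ Reli, else bᵢⱼ.
Initial tableau (one row per fragment):
  row 1: a1 a2 a3 b14 b15 a6 b17
  row 2: b21 b22 b23 b24 a5 a6 a7
  row 3: a1 a2 a3 a4 a5 b36 b37
Rows 1 and 2 agree on C6; apply C6→C5 and equate their C5 entries.
Rows 1 and 3 agree on C1, C2; apply C1, C2→C7 and equate their C7 entries.
Rows 1 and 3 agree on C2; apply C2→C3, C6 and equate their C3, C6 entries.
No row becomes fully distinguished — the join is lossy.

No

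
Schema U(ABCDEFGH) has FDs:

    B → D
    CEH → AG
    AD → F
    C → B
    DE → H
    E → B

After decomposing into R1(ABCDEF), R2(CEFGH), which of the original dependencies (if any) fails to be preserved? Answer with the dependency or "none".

B → D lies within R1.
CEH → AG: restricted closure across fragments reaches AG.
AD → F lies within R1.
C → B lies within R1.
DE → H: restricted closure across fragments reaches H.
E → B lies within R1.
Every dependency is enforceable on the fragments, so the decomposition is dependency-preserving.

none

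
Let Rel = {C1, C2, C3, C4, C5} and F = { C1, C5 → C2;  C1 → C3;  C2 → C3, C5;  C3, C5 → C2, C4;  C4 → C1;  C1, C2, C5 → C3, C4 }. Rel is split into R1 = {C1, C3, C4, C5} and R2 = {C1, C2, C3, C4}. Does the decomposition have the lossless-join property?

No

Common attributes: R1 ∩ R2 = {C1, C3, C4}.
No dependency enlarges {C1, C3, C4}, so (C1, C3, C4)⁺ = {C1, C3, C4}.
The closure contains neither all of R1 = {C1, C3, C4, C5} nor all of R2 = {C1, C2, C3, C4}, so the common attributes are not a superkey of either fragment. The join is lossy.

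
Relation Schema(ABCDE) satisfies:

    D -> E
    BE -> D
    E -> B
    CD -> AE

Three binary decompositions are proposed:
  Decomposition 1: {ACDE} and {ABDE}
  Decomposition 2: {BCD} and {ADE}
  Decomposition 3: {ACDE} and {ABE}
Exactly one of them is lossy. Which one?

Decomposition 1: common = {ADE}, closure = {ABDE} → lossless.
Decomposition 2: common = {D}, closure = {BDE} → lossy.
Decomposition 3: common = {AE}, closure = {ABDE} → lossless.

Decomposition 2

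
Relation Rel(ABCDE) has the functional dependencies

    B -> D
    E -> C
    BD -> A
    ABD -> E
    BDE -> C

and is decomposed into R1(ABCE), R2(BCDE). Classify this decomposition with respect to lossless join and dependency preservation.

Lossless test: (BCE)⁺ = {ABCDE}, which contains all of one fragment — lossless.
Dependency preservation: BD → A; ABD → E are not contained in any single fragment, but the restricted closure of each left-hand side across the fragments still reaches the right-hand side; the remaining FDs each lie inside some fragment. All dependencies are preserved.

lossless and dependency-preserving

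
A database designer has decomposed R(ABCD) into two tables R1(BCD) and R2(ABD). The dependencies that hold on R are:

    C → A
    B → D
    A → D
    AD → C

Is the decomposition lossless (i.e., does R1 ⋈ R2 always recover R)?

Common attributes: R1 ∩ R2 = {BD}.
No dependency enlarges {BD}, so (BD)⁺ = {BD}.
The closure contains neither all of R1 = {BCD} nor all of R2 = {ABD}, so the common attributes are not a superkey of either fragment. The join is lossy.

No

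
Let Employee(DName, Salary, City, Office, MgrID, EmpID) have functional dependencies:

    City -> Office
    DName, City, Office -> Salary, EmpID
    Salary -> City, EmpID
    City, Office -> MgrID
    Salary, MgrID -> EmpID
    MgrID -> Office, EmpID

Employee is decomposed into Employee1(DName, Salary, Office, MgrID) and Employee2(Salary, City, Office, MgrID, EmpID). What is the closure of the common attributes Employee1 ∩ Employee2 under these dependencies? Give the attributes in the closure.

Employee1 ∩ Employee2 = {Salary, Office, MgrID}.
Salary → City, EmpID applies, adding City, EmpID
Closure: {Salary, City, Office, MgrID, EmpID}.

Salary, City, Office, MgrID, EmpID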